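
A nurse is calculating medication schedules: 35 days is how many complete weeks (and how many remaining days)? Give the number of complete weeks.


Total days: 35
Days per week: 7
Division: 35 / 7 = 5 remainder 0
Complete weeks: 5
Remaining days: 0

5


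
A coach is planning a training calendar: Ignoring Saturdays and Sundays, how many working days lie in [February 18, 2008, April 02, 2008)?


Start: 2008-02-18 (Monday)
End (exclusive): 2008-04-02 (Wednesday)
Total calendar days: 44
Full weeks: 44 // 7 = 6 -> 30 weekdays
Remaining 2 days starting on Monday:
  Mon(w), Tue(w) -> 2 weekdays
Total business days: 30 + 2 = 32

32


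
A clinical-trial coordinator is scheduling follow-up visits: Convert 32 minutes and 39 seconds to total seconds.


Minutes: 32
Extra seconds: 39
Seconds per minute: 60
Minutes to seconds: 32 x 60 = 1920
Total: 1920 + 39 = 1959

1959


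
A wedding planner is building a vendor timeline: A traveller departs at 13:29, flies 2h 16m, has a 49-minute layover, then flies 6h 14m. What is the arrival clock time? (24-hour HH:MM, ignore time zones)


Depart: 13:29
Leg 1: +136 min -> 15:45
Layover: +49 min -> 16:34
Leg 2: +374 min -> 22:48
Total travel: 559 minutes = 9h 19m
Arrival: 22:48

22:48


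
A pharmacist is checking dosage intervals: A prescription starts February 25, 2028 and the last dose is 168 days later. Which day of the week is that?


Start: 2028-02-25 (Friday)
Step 1 - find target date: add 168 days
  2028-02-25 + 168 days = 2028-08-11
Step 2 - day of week:
  168 mod 7 = 0
  Friday + 0 days -> Friday
Result: Friday (2028-08-11)

Friday


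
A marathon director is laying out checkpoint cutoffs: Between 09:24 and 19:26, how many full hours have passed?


Start: 09:24
End: 19:26
Hour difference: 19 - 9 = 10 hours
Minute difference: 26 - 24 = 2 minutes
Total minutes: 602
Complete hours: 602 / 60 = 10 (remainder 2)

10


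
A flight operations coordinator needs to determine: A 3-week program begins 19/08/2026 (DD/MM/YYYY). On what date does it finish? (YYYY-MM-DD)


Start: 2026-08-19
Weeks to add: 3
Convert to days: 3 x 7 = 21 days
Add 21 days to 2026-08-19
Result: 2026-09-09

2026-09-09


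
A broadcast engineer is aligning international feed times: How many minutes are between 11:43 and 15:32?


Start time: 11:43 = 703 minutes from midnight
End time: 15:32 = 932 minutes from midnight
Difference: 932 - 703 = 229 minutes
That is 3 hours and 49 minutes

229


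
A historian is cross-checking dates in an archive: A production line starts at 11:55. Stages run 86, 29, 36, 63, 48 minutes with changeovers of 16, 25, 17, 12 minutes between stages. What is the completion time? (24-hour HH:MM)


Start: 11:55 = 715 min from midnight
  after task 1 (86 min): 13:21
  after break (16 min): 13:37
  after task 2 (29 min): 14:06
  after break (25 min): 14:31
  after task 3 (36 min): 15:07
  after break (17 min): 15:24
  after task 4 (63 min): 16:27
  after break (12 min): 16:39
  after task 5 (48 min): 17:27
Total elapsed: 332 minutes
End time: 17:27

17:27


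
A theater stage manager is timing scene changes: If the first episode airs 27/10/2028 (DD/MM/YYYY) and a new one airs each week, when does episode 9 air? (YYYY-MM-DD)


First occurrence: 2028-10-27 (occurrence 1)
Each occurrence is 7 days after the previous.
Occurrence 9 is 8 weeks after the first.
8 weeks = 56 days
2028-10-27 + 56 days = 2028-12-22

2028-12-22


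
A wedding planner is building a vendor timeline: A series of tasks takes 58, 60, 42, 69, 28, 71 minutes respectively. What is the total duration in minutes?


Durations: 58, 60, 42, 69, 28, 71
Running sum: 58
+ 60 = 118
+ 42 = 160
+ 69 = 229
+ 28 = 257
+ 71 = 328
Total duration: 328 minutes
That is 5 hours and 28 minutes

328


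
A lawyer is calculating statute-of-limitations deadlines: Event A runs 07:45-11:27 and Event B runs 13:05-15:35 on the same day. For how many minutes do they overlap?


Interval A: [465, 687] minutes from midnight
Interval B: [785, 935] minutes from midnight
Overlap start = max(465, 785) = 785
Overlap end = min(687, 935) = 687
End <= start, so the intervals do not overlap: 0 minutes

0


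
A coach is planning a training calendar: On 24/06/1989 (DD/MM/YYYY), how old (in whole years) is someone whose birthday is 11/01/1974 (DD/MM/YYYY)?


Birth: 1974-01-11
Reference: 1989-06-24
Year difference: 1989 - 1974 = 15
Has birthday (01-11) occurred by 06-24? Yes
Age in full years: 15

15


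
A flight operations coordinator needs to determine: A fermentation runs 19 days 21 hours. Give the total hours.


Days: 19
Extra hours: 21
Hours per day: 24
Days to hours: 19 x 24 = 456
Total: 456 + 21 = 477

477


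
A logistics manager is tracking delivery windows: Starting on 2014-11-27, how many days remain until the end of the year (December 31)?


Start: November 27, 2014
End: December 31, 2014
Days left in November: 3
December: 31
Sum of remaining months: 31
Total: 3 + 31 = 34

34


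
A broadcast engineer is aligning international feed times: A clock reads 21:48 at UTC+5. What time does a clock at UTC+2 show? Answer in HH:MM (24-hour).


Local time: 21:48 at UTC+5 (offset 5h)
Target zone: UTC+2 (offset 2h)
Difference: 2 - (5) = -3 hours
Calculation: 21 + (-3) = 18
Result: 18:48

18:48


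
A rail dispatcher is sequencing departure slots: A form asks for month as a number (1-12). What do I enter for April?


Calendar month order:
3. March
4. April <--
5. May
April is month number 4

4


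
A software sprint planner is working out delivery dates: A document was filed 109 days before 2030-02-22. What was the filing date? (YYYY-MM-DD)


Start: 2030-02-22
Subtracting 109 days
Days already passed in February: 22
After going back through February: 87 more days to subtract
January 2030: 31 days, 56 remaining
December 2029: 31 days, 25 remaining
November 2029 has 30 days, need 25
Result: 2029-11-05

2029-11-05


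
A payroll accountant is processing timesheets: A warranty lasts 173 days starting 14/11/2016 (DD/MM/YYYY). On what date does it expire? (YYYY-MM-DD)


Start: 2016-11-14
Adding 173 days
Days remaining in November: 16
After November: 157 days still to add
December 2016: 31 days, 126 remaining
January 2017: 31 days, 95 remaining
February 2017: 28 days, 67 remaining
March 2017: 31 days, 36 remaining
Result: 2017-05-06

2017-05-06


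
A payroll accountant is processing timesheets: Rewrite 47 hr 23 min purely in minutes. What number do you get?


Hours: 47
Extra minutes: 23
Minutes per hour: 60
Hours to minutes: 47 x 60 = 2820
Total: 2820 + 23 = 2843

2843


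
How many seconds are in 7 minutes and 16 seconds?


Minutes: 7
Seconds: 16
Convert minutes to seconds: 7 x 60 = 420
Add remaining seconds: 420 + 16 = 436

436


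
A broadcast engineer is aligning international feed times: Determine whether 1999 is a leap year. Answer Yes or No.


Year: 1999
Divisible by 4? 1999 / 4 = 499.75 -> No
Not divisible by 4, so NOT a leap year

No


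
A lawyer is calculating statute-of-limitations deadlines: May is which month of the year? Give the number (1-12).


Calendar month order:
4. April
5. May <--
6. June
May is month number 5

5


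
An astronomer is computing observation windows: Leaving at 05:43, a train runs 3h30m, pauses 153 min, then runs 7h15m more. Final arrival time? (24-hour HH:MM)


Depart: 05:43
Leg 1: +210 min -> 09:13
Layover: +153 min -> 11:46
Leg 2: +435 min -> 19:01
Total travel: 798 minutes = 13h 18m
Arrival: 19:01

19:01


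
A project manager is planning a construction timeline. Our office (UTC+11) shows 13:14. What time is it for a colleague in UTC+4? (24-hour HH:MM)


Local time: 13:14 at UTC+11 (offset 11h)
Target zone: UTC+4 (offset 4h)
Difference: 4 - (11) = -7 hours
Calculation: 13 + (-7) = 6
Result: 06:14

06:14


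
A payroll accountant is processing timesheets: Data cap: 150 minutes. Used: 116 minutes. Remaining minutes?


Total budget: 150 minutes
Time used: 116 minutes
Remaining: 150 - 116 = 34 minutes
Percent used: 77.3%
Percent remaining: 22.7%

34


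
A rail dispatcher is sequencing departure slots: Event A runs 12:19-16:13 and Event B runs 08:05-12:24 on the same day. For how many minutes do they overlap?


Interval A: [739, 973] minutes from midnight
Interval B: [485, 744] minutes from midnight
Overlap start = max(739, 485) = 739
Overlap end = min(973, 744) = 744
Overlap = 744 - 739 = 5 minutes

5


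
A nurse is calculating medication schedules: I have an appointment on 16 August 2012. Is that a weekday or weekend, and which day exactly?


Date: 2012-08-16
January 1, 2012 is a Sunday
Day of year: 229
Offset from Jan 1: 228 days
228 mod 7 = 4
Result: Thursday

Thursday


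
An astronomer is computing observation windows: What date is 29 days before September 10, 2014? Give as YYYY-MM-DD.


Start: 2014-09-10
Subtracting 29 days
Days already passed in September: 10
After going back through September: 19 more days to subtract
August 2014 has 31 days, need 19
Result: 2014-08-12

2014-08-12


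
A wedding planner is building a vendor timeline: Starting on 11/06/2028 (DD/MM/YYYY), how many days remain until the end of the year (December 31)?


Start: June 11, 2028
End: December 31, 2028
Days left in June: 19
July: 31
August: 31
September: 30
October: 31
... plus remaining months
Sum of remaining months: 184
Total: 19 + 184 = 203

203


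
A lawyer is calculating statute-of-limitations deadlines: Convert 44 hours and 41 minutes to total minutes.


Hours: 44
Minutes: 41
Convert hours to minutes: 44 x 60 = 2640
Add remaining minutes: 2640 + 41 = 2681

2681


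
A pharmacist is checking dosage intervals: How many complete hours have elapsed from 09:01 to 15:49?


Start: 09:01
End: 15:49
Hour difference: 15 - 9 = 6 hours
Minute difference: 49 - 1 = 48 minutes
Total minutes: 408
Complete hours: 408 / 60 = 6 (remainder 48)

6


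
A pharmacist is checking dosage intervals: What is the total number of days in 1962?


Year: 1962
Check leap year rules:
Divisible by 4? No
1962 is not a leap year
Days: 365

365


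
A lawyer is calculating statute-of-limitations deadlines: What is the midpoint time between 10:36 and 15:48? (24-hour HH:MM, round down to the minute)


Start time: 10:36 = 636 minutes from midnight
End time: 15:48 = 948 minutes from midnight
Sum: 636 + 948 = 1584
Midpoint: 1584 / 2 = 792 minutes
Convert: 792 / 60 = 13 hours, 12 minutes
Result: 13:12

13:12


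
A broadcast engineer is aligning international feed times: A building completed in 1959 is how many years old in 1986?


Birth year: 1959
Current year: 1986
Age = current year - birth year
Age = 1986 - 1959 = 27

27


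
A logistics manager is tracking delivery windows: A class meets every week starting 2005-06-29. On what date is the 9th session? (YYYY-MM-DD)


First occurrence: 2005-06-29 (occurrence 1)
Each occurrence is 7 days after the previous.
Occurrence 9 is 8 weeks after the first.
8 weeks = 56 days
2005-06-29 + 56 days = 2005-08-24

2005-08-24


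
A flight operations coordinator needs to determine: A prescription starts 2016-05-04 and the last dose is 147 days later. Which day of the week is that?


Start: 2016-05-04 (Wednesday)
Step 1 - find target date: add 147 days
  2016-05-04 + 147 days = 2016-09-28
Step 2 - day of week:
  147 mod 7 = 0
  Wednesday + 0 days -> Wednesday
Result: Wednesday (2016-09-28)

Wednesday


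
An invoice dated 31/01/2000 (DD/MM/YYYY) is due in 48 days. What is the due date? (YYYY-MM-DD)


Start: 2000-01-31
Adding 48 days
Days remaining in January: 0
After January: 48 days still to add
February 2000: 29 days, 19 remaining
March 2000 has 31 days, need 19
Result: 2000-03-19

2000-03-19


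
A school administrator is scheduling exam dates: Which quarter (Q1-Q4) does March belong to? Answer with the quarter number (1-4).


Month: March (month 3)
Q1: January-March (months 1-3)
Q2: April-June (months 4-6)
Q3: July-September (months 7-9)
Q4: October-December (months 10-12)
Month 3 falls in Q1

1


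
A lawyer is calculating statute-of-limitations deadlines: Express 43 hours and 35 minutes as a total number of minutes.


Hours: 43
Extra minutes: 35
Minutes per hour: 60
Hours to minutes: 43 x 60 = 2580
Total: 2580 + 35 = 2615

2615


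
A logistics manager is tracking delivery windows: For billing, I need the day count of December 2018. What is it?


Month: December
Year: 2018
December is a 31-day month
Total: 31 days

31


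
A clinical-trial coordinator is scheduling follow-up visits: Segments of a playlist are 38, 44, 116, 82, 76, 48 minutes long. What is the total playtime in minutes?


Durations: 38, 44, 116, 82, 76, 48
Running sum: 38
+ 44 = 82
+ 116 = 198
+ 82 = 280
+ 76 = 356
+ 48 = 404
Total duration: 404 minutes
That is 6 hours and 44 minutes

404


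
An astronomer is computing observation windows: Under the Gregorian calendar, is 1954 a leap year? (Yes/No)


Year: 1954
Divisible by 4? 1954 / 4 = 488.5 -> No
Not divisible by 4, so NOT a leap year

No


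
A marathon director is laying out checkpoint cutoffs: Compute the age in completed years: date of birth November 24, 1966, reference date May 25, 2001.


Birth: 1966-11-24
Reference: 2001-05-25
Year difference: 2001 - 1966 = 35
Has birthday (11-24) occurred by 05-25? No
Birthday not yet reached this year -> subtract 1
Age in full years: 34

34


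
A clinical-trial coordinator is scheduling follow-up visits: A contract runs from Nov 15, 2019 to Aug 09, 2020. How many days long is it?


Start date: 2019-11-15
End date: 2020-08-09
Nov 2019: +16 days
Dec 2019: +31 days
Jan 2020: +31 days
... (7 more months)
Total: 268 days

268


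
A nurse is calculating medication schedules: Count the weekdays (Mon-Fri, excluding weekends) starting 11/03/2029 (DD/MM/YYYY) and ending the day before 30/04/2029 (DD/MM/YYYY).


Start: 2029-03-11 (Sunday)
End (exclusive): 2029-04-30 (Monday)
Total calendar days: 50
Full weeks: 50 // 7 = 7 -> 35 weekdays
Remaining 1 days starting on Sunday:
  Sun(-) -> 0 weekdays
Total business days: 35 + 0 = 35

35


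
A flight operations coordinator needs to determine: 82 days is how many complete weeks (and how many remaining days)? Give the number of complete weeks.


Total days: 82
Days per week: 7
Division: 82 / 7 = 11 remainder 5
Complete weeks: 11
Remaining days: 5

11


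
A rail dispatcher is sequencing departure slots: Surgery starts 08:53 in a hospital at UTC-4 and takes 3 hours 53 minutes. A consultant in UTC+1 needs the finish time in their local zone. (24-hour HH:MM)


Start: 08:53 in UTC-4
Step 1 - add duration:
  minutes: 53 + 53 = 106 (carry 1h)
  hours: 8 + 3 + 1 = 12
  end in UTC-4: 12:46
Step 2 - convert UTC-4 -> UTC+1:
  offset difference: 1 - (-4) = 5 hours
  12 + (5) = 17 -> mod 24 = 17
Result: 17:46 in UTC+1

17:46


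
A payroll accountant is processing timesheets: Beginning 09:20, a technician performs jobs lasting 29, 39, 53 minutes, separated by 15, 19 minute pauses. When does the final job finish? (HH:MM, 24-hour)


Start: 09:20 = 560 min from midnight
  after task 1 (29 min): 09:49
  after break (15 min): 10:04
  after task 2 (39 min): 10:43
  after break (19 min): 11:02
  after task 3 (53 min): 11:55
Total elapsed: 155 minutes
End time: 11:55

11:55


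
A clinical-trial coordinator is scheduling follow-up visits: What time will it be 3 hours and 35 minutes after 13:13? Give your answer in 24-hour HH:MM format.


Start time: 13:13
Adding: 3 hours 35 minutes
Minutes: 13 + 35 = 48
Hours: 13 + 3 + 0 = 16
Result: 16:48

16:48


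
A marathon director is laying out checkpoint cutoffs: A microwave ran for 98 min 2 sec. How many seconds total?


Minutes: 98
Extra seconds: 2
Seconds per minute: 60
Minutes to seconds: 98 x 60 = 5880
Total: 5880 + 2 = 5882

5882


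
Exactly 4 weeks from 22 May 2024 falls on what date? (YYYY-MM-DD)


Start: 2024-05-22
Weeks to add: 4
Convert to days: 4 x 7 = 28 days
Add 28 days to 2024-05-22
Result: 2024-06-19

2024-06-19


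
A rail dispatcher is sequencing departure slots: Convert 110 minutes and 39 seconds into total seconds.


Minutes: 110
Seconds: 39
Convert minutes to seconds: 110 x 60 = 6600
Add remaining seconds: 6600 + 39 = 6639

6639


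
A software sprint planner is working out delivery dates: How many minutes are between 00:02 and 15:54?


Start time: 00:02 = 2 minutes from midnight
End time: 15:54 = 954 minutes from midnight
Difference: 954 - 2 = 952 minutes
That is 15 hours and 52 minutes

952


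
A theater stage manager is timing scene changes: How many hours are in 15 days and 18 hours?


Days: 15
Extra hours: 18
Hours per day: 24
Days to hours: 15 x 24 = 360
Total: 360 + 18 = 378

378


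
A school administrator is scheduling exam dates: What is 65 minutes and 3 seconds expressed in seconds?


Minutes: 65
Extra seconds: 3
Seconds per minute: 60
Minutes to seconds: 65 x 60 = 3900
Total: 3900 + 3 = 3903

3903


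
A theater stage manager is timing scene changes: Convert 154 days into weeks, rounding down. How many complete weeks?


Total days: 154
Days per week: 7
Division: 154 / 7 = 22 remainder 0
Complete weeks: 22
Remaining days: 0

22


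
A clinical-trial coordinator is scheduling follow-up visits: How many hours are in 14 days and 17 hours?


Days: 14
Extra hours: 17
Hours per day: 24
Days to hours: 14 x 24 = 336
Total: 336 + 17 = 353

353


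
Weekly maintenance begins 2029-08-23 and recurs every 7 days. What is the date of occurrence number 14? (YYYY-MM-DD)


First occurrence: 2029-08-23 (occurrence 1)
Each occurrence is 7 days after the previous.
Occurrence 14 is 13 weeks after the first.
13 weeks = 91 days
2029-08-23 + 91 days = 2029-11-22

2029-11-22


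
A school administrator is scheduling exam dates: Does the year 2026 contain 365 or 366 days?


Year: 2026
Check leap year rules:
Divisible by 4? No
2026 is not a leap year
Days: 365

365


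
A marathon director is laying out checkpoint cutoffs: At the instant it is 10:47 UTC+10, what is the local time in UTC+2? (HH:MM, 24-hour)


Local time: 10:47 at UTC+10 (offset 10h)
Target zone: UTC+2 (offset 2h)
Difference: 2 - (10) = -8 hours
Calculation: 10 + (-8) = 2
Result: 02:47

02:47


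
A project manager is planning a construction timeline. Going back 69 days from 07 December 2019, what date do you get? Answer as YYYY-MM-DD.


Start: 2019-12-07
Subtracting 69 days
Days already passed in December: 7
After going back through December: 62 more days to subtract
November 2019: 30 days, 32 remaining
October 2019: 31 days, 1 remaining
September 2019 has 30 days, need 1
Result: 2019-09-29

2019-09-29


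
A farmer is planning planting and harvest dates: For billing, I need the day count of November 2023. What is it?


Month: November
Year: 2023
November is a 30-day month
Total: 30 days

30


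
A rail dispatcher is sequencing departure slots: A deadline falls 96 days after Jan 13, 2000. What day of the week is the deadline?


Start: 2000-01-13 (Thursday)
Step 1 - find target date: add 96 days
  2000-01-13 + 96 days = 2000-04-18
Step 2 - day of week:
  96 mod 7 = 5
  Thursday + 5 days -> Tuesday
Result: Tuesday (2000-04-18)

Tuesday


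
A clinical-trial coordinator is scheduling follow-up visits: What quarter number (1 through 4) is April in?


Month: April (month 4)
Q1: January-March (months 1-3)
Q2: April-June (months 4-6)
Q3: July-September (months 7-9)
Q4: October-December (months 10-12)
Month 4 falls in Q2

2


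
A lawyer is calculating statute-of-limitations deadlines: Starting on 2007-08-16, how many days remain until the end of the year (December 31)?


Start: August 16, 2007
End: December 31, 2007
Days left in August: 15
September: 30
October: 31
November: 30
December: 31
Sum of remaining months: 122
Total: 15 + 122 = 137

137


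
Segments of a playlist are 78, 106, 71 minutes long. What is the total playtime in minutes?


Durations: 78, 106, 71
Running sum: 78
+ 106 = 184
+ 71 = 255
Total duration: 255 minutes
That is 4 hours and 15 minutes

255


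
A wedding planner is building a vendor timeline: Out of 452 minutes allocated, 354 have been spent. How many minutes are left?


Total budget: 452 minutes
Time used: 354 minutes
Remaining: 452 - 354 = 98 minutes
Percent used: 78.3%
Percent remaining: 21.7%

98


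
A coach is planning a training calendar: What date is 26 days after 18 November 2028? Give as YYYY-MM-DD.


Start: 2028-11-18
Adding 26 days
Days remaining in November: 12
After November: 14 days still to add
December 2028 has 31 days, need 14
Result: 2028-12-14

2028-12-14


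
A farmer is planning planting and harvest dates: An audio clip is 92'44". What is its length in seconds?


Minutes: 92
Seconds: 44
Convert minutes to seconds: 92 x 60 = 5520
Add remaining seconds: 5520 + 44 = 5564

5564


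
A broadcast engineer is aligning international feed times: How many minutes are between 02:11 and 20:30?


Start time: 02:11 = 131 minutes from midnight
End time: 20:30 = 1230 minutes from midnight
Difference: 1230 - 131 = 1099 minutes
That is 18 hours and 19 minutes

1099


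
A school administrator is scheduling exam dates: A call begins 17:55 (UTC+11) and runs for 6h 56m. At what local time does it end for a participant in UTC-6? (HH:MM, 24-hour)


Start: 17:55 in UTC+11
Step 1 - add duration:
  minutes: 55 + 56 = 111 (carry 1h)
  hours: 17 + 6 + 1 = 24
  end in UTC+11: 00:51
Step 2 - convert UTC+11 -> UTC-6:
  offset difference: -6 - (11) = -17 hours
  0 + (-17) = -17 -> mod 24 = 7
Result: 07:51 in UTC-6

07:51


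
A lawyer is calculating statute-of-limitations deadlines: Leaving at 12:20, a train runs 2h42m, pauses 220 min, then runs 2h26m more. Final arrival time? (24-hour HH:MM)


Depart: 12:20
Leg 1: +162 min -> 15:02
Layover: +220 min -> 18:42
Leg 2: +146 min -> 21:08
Total travel: 528 minutes = 8h 48m
Arrival: 21:08

21:08


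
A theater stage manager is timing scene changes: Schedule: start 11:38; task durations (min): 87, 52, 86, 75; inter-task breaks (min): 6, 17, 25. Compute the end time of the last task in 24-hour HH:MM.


Start: 11:38 = 698 min from midnight
  after task 1 (87 min): 13:05
  after break (6 min): 13:11
  after task 2 (52 min): 14:03
  after break (17 min): 14:20
  after task 3 (86 min): 15:46
  after break (25 min): 16:11
  after task 4 (75 min): 17:26
Total elapsed: 348 minutes
End time: 17:26

17:26


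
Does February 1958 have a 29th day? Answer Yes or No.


Year: 1958
Divisible by 4? 1958 / 4 = 489.5 -> No
Not divisible by 4, so NOT a leap year

No


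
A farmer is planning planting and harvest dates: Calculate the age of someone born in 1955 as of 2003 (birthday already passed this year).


Birth year: 1955
Current year: 2003
Age = current year - birth year
Age = 2003 - 1955 = 48

48


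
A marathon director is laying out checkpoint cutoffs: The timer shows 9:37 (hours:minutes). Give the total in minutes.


Hours: 9
Minutes: 37
Convert hours to minutes: 9 x 60 = 540
Add remaining minutes: 540 + 37 = 577

577


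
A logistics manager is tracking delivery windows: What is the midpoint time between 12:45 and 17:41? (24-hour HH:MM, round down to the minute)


Start time: 12:45 = 765 minutes from midnight
End time: 17:41 = 1061 minutes from midnight
Sum: 765 + 1061 = 1826
Midpoint: 1826 / 2 = 913 minutes
Convert: 913 / 60 = 15 hours, 13 minutes
Result: 15:13

15:13


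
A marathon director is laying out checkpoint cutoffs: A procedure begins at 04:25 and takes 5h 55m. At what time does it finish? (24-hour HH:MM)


Start time: 04:25
Adding: 5 hours 55 minutes
Minutes: 25 + 55 = 80
Minute overflow: 80 >= 60, so carry 1 hour, minutes = 20
Hours: 4 + 5 + 1 = 10
Result: 10:20

10:20


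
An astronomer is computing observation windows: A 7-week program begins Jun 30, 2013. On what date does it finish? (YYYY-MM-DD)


Start: 2013-06-30
Weeks to add: 7
Convert to days: 7 x 7 = 49 days
Add 49 days to 2013-06-30
Result: 2013-08-18

2013-08-18


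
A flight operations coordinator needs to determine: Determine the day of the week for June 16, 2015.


Date: 2015-06-16
January 1, 2015 is a Thursday
Day of year: 167
Offset from Jan 1: 166 days
166 mod 7 = 5
Result: Tuesday

Tuesday


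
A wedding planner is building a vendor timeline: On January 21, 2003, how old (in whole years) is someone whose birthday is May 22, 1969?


Birth: 1969-05-22
Reference: 2003-01-21
Year difference: 2003 - 1969 = 34
Has birthday (05-22) occurred by 01-21? No
Birthday not yet reached this year -> subtract 1
Age in full years: 33

33


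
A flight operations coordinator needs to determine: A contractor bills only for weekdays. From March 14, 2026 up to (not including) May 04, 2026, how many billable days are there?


Start: 2026-03-14 (Saturday)
End (exclusive): 2026-05-04 (Monday)
Total calendar days: 51
Full weeks: 51 // 7 = 7 -> 35 weekdays
Remaining 2 days starting on Saturday:
  Sat(-), Sun(-) -> 0 weekdays
Total business days: 35 + 0 = 35

35


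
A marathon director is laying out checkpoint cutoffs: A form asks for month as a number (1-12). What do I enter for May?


Calendar month order:
4. April
5. May <--
6. June
May is month number 5

5


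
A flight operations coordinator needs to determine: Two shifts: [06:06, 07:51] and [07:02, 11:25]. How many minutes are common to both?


Interval A: [366, 471] minutes from midnight
Interval B: [422, 685] minutes from midnight
Overlap start = max(366, 422) = 422
Overlap end = min(471, 685) = 471
Overlap = 471 - 422 = 49 minutes

49


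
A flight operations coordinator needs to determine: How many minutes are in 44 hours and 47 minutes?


Hours: 44
Extra minutes: 47
Minutes per hour: 60
Hours to minutes: 44 x 60 = 2640
Total: 2640 + 47 = 2687

2687


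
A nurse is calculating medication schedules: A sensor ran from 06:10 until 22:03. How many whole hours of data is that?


Start: 06:10
End: 22:03
Hour difference: 22 - 6 = 16 hours
Minute difference: 3 - 10 = -7 minutes
Total minutes: 953
Complete hours: 953 / 60 = 15 (remainder 53)

15


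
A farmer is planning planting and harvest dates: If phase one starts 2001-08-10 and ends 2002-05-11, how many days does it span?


Start date: 2001-08-10
End date: 2002-05-11
Aug 2001: +22 days
Sep 2001: +30 days
Oct 2001: +31 days
... (7 more months)
Total: 274 days

274


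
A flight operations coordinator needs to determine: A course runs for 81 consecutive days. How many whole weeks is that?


Total days: 81
Days per week: 7
Division: 81 / 7 = 11 remainder 4
Complete weeks: 11
Remaining days: 4

11


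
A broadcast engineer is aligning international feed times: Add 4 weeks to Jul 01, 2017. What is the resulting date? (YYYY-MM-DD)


Start: 2017-07-01
Weeks to add: 4
Convert to days: 4 x 7 = 28 days
Add 28 days to 2017-07-01
Result: 2017-07-29

2017-07-29


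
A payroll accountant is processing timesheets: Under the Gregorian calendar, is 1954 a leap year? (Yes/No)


Year: 1954
Divisible by 4? 1954 / 4 = 488.5 -> No
Not divisible by 4, so NOT a leap year

No


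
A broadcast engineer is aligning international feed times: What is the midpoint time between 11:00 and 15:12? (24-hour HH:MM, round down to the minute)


Start time: 11:00 = 660 minutes from midnight
End time: 15:12 = 912 minutes from midnight
Sum: 660 + 912 = 1572
Midpoint: 1572 / 2 = 786 minutes
Convert: 786 / 60 = 13 hours, 6 minutes
Result: 13:06

13:06


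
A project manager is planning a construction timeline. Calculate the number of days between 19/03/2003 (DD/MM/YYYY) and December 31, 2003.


Start: March 19, 2003
End: December 31, 2003
Days left in March: 12
April: 30
May: 31
June: 30
July: 31
... plus remaining months
Sum of remaining months: 275
Total: 12 + 275 = 287

287


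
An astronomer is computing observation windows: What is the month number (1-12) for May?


Calendar month order:
4. April
5. May <--
6. June
May is month number 5

5


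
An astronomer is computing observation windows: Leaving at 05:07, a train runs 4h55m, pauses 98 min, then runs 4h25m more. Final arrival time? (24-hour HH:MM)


Depart: 05:07
Leg 1: +295 min -> 10:02
Layover: +98 min -> 11:40
Leg 2: +265 min -> 16:05
Total travel: 658 minutes = 10h 58m
Arrival: 16:05

16:05


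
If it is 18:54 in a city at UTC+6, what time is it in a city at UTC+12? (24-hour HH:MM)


Local time: 18:54 at UTC+6 (offset 6h)
Target zone: UTC+12 (offset 12h)
Difference: 12 - (6) = 6 hours
Calculation: 18 + (6) = 24
Wraparound: (24) mod 24 = 0
Result: 00:54

00:54


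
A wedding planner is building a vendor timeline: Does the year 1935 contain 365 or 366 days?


Year: 1935
Check leap year rules:
Divisible by 4? No
1935 is not a leap year
Days: 365

365


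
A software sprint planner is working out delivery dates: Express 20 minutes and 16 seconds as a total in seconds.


Minutes: 20
Seconds: 16
Convert minutes to seconds: 20 x 60 = 1200
Add remaining seconds: 1200 + 16 = 1216

1216


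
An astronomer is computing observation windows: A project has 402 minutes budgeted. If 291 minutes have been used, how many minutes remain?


Total budget: 402 minutes
Time used: 291 minutes
Remaining: 402 - 291 = 111 minutes
Percent used: 72.4%
Percent remaining: 27.6%

111


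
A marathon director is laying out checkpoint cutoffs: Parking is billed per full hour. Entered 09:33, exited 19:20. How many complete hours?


Start: 09:33
End: 19:20
Hour difference: 19 - 9 = 10 hours
Minute difference: 20 - 33 = -13 minutes
Total minutes: 587
Complete hours: 587 / 60 = 9 (remainder 47)

9


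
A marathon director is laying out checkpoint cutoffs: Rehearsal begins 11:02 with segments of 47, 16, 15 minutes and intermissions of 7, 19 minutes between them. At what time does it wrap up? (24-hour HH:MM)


Start: 11:02 = 662 min from midnight
  after task 1 (47 min): 11:49
  after break (7 min): 11:56
  after task 2 (16 min): 12:12
  after break (19 min): 12:31
  after task 3 (15 min): 12:46
Total elapsed: 104 minutes
End time: 12:46

12:46


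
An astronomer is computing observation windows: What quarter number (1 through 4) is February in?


Month: February (month 2)
Q1: January-March (months 1-3)
Q2: April-June (months 4-6)
Q3: July-September (months 7-9)
Q4: October-December (months 10-12)
Month 2 falls in Q1

1


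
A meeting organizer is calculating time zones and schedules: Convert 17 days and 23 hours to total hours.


Days: 17
Extra hours: 23
Hours per day: 24
Days to hours: 17 x 24 = 408
Total: 408 + 23 = 431

431


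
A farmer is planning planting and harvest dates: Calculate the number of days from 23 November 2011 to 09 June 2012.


Start date: 2011-11-23
End date: 2012-06-09
Nov 2011: +8 days
Dec 2011: +31 days
Jan 2012: +31 days
... (5 more months)
Total: 199 days

199


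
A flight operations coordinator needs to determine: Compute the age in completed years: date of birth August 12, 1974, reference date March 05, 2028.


Birth: 1974-08-12
Reference: 2028-03-05
Year difference: 2028 - 1974 = 54
Has birthday (08-12) occurred by 03-05? No
Birthday not yet reached this year -> subtract 1
Age in full years: 53

53


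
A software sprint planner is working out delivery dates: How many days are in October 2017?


Month: October
Year: 2017
October is a 31-day month
Total: 31 days

31


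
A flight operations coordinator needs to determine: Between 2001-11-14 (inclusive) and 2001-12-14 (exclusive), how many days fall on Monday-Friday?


Start: 2001-11-14 (Wednesday)
End (exclusive): 2001-12-14 (Friday)
Total calendar days: 30
Full weeks: 30 // 7 = 4 -> 20 weekdays
Remaining 2 days starting on Wednesday:
  Wed(w), Thu(w) -> 2 weekdays
Total business days: 20 + 2 = 22

22


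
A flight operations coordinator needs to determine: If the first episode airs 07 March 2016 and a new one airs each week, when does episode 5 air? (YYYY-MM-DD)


First occurrence: 2016-03-07 (occurrence 1)
Each occurrence is 7 days after the previous.
Occurrence 5 is 4 weeks after the first.
4 weeks = 28 days
2016-03-07 + 28 days = 2016-04-04

2016-04-04


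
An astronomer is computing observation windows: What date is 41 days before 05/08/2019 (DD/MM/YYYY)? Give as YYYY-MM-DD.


Start: 2019-08-05
Subtracting 41 days
Days already passed in August: 5
After going back through August: 36 more days to subtract
July 2019: 31 days, 5 remaining
June 2019 has 30 days, need 5
Result: 2019-06-25

2019-06-25


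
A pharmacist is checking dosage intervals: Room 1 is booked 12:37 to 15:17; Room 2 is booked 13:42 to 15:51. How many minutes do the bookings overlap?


Interval A: [757, 917] minutes from midnight
Interval B: [822, 951] minutes from midnight
Overlap start = max(757, 822) = 822
Overlap end = min(917, 951) = 917
Overlap = 917 - 822 = 95 minutes

95


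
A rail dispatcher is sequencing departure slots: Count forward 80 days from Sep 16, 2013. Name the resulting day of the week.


Start: 2013-09-16 (Monday)
Step 1 - find target date: add 80 days
  2013-09-16 + 80 days = 2013-12-05
Step 2 - day of week:
  80 mod 7 = 3
  Monday + 3 days -> Thursday
Result: Thursday (2013-12-05)

Thursday


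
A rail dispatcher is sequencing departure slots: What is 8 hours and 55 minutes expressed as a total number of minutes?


Hours: 8
Minutes: 55
Convert hours to minutes: 8 x 60 = 480
Add remaining minutes: 480 + 55 = 535

535


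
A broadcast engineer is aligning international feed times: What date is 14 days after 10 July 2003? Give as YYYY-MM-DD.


Start: 2003-07-10
Adding 14 days
Days remaining in July: 21
Result: 2003-07-24

2003-07-24


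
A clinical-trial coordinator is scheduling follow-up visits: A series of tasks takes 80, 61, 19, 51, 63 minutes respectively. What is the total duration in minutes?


Durations: 80, 61, 19, 51, 63
Running sum: 80
+ 61 = 141
+ 19 = 160
+ 51 = 211
+ 63 = 274
Total duration: 274 minutes
That is 4 hours and 34 minutes

274


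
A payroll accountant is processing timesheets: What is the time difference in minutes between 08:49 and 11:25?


Start time: 08:49 = 529 minutes from midnight
End time: 11:25 = 685 minutes from midnight
Difference: 685 - 529 = 156 minutes
That is 2 hours and 36 minutes

156


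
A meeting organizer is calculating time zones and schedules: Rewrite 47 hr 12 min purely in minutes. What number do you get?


Hours: 47
Extra minutes: 12
Minutes per hour: 60
Hours to minutes: 47 x 60 = 2820
Total: 2820 + 12 = 2832

2832


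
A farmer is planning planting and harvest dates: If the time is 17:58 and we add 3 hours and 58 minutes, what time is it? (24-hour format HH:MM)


Start time: 17:58
Adding: 3 hours 58 minutes
Minutes: 58 + 58 = 116
Minute overflow: 116 >= 60, so carry 1 hour, minutes = 56
Hours: 17 + 3 + 1 = 21
Result: 21:56

21:56


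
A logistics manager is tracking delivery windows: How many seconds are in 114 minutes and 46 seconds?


Minutes: 114
Extra seconds: 46
Seconds per minute: 60
Minutes to seconds: 114 x 60 = 6840
Total: 6840 + 46 = 6886

6886


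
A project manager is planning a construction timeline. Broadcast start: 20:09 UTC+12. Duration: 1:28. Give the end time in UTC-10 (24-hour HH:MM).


Start: 20:09 in UTC+12
Step 1 - add duration:
  minutes: 9 + 28 = 37
  hours: 20 + 1 + 0 = 21
  end in UTC+12: 21:37
Step 2 - convert UTC+12 -> UTC-10:
  offset difference: -10 - (12) = -22 hours
  21 + (-22) = -1 -> mod 24 = 23
Result: 23:37 in UTC-10

23:37


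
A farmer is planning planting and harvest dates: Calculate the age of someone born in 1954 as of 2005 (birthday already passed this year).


Birth year: 1954
Current year: 2005
Age = current year - birth year
Age = 2005 - 1954 = 51

51


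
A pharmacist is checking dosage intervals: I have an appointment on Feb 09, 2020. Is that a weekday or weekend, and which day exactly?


Date: 2020-02-09
January 1, 2020 is a Wednesday
Day of year: 40
Offset from Jan 1: 39 days
39 mod 7 = 4
Result: Sunday

Sunday


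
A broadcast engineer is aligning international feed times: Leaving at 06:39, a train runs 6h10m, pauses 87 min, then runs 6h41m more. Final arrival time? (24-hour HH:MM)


Depart: 06:39
Leg 1: +370 min -> 12:49
Layover: +87 min -> 14:16
Leg 2: +401 min -> 20:57
Total travel: 858 minutes = 14h 18m
Arrival: 20:57

20:57


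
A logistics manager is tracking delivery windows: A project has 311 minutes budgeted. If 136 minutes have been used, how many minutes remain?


Total budget: 311 minutes
Time used: 136 minutes
Remaining: 311 - 136 = 175 minutes
Percent used: 43.7%
Percent remaining: 56.3%

175


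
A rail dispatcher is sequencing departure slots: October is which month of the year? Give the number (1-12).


Calendar month order:
9. September
10. October <--
11. November
October is month number 10

10


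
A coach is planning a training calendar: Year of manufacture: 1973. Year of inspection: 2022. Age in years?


Birth year: 1973
Current year: 2022
Age = current year - birth year
Age = 2022 - 1973 = 49

49


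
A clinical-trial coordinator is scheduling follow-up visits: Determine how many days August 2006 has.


Month: August
Year: 2006
August is a 31-day month
Total: 31 days

31


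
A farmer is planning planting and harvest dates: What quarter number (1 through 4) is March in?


Month: March (month 3)
Q1: January-March (months 1-3)
Q2: April-June (months 4-6)
Q3: July-September (months 7-9)
Q4: October-December (months 10-12)
Month 3 falls in Q1

1


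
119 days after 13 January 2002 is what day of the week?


Start: 2002-01-13 (Sunday)
Step 1 - find target date: add 119 days
  2002-01-13 + 119 days = 2002-05-12
Step 2 - day of week:
  119 mod 7 = 0
  Sunday + 0 days -> Sunday
Result: Sunday (2002-05-12)

Sunday


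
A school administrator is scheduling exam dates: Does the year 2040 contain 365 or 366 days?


Year: 2040
Check leap year rules:
Divisible by 4? Yes
Divisible by 100? No
2040 is a leap year
Days: 366

366


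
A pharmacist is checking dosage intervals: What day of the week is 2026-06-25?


Date: 2026-06-25
January 1, 2026 is a Thursday
Day of year: 176
Offset from Jan 1: 175 days
175 mod 7 = 0
Result: Thursday

Thursday


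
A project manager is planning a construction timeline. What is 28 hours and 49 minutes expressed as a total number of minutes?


Hours: 28
Minutes: 49
Convert hours to minutes: 28 x 60 = 1680
Add remaining minutes: 1680 + 49 = 1729

1729


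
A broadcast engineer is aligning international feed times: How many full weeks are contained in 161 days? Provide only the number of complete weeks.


Total days: 161
Days per week: 7
Division: 161 / 7 = 23 remainder 0
Complete weeks: 23
Remaining days: 0

23


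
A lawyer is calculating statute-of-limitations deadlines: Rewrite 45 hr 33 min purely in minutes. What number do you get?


Hours: 45
Extra minutes: 33
Minutes per hour: 60
Hours to minutes: 45 x 60 = 2700
Total: 2700 + 33 = 2733

2733


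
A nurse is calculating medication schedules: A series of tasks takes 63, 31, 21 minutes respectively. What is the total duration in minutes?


Durations: 63, 31, 21
Running sum: 63
+ 31 = 94
+ 21 = 115
Total duration: 115 minutes
That is 1 hours and 55 minutes

115


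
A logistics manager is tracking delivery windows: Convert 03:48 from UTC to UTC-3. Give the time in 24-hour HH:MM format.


Local time: 03:48 at UTC (offset 0h)
Target zone: UTC-3 (offset -3h)
Difference: -3 - (0) = -3 hours
Calculation: 3 + (-3) = 0
Result: 00:48

00:48


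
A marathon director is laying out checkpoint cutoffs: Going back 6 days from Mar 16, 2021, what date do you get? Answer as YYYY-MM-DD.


Start: 2021-03-16
Subtracting 6 days
Days already passed in March: 16
Result: 2021-03-10

2021-03-10
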